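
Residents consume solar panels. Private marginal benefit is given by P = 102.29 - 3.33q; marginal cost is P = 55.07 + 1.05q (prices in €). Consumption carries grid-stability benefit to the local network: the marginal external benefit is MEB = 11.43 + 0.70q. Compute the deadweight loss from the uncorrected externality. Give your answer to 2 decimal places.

Market equilibrium (private): 55.07 + 1.05q = 102.29 - 3.33q → q_m = 10.7808.
Social marginal benefit = demand + MEB = 113.72 - 2.63q.
Set SMB = MC: 113.72 - 2.63q = 55.07 + 1.05q → q* = 15.9375.
Between q* and q_m the wedge SMB − MC runs linearly from 0 to MEB(q_m), so the loss is a triangle.
DWL = ½ × 5.1567 × 18.9766 = 48.9283.

DWL = €48.93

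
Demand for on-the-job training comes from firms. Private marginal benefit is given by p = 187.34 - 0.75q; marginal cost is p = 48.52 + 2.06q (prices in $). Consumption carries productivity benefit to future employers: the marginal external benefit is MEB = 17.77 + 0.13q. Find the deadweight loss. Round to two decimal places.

Market equilibrium (private): 48.52 + 2.06q = 187.34 - 0.75q → q_m = 49.4021.
Social marginal benefit = demand + MEB = 205.11 - 0.62q.
Set SMB = MC: 205.11 - 0.62q = 48.52 + 2.06q → q* = 58.4291.
Between q* and q_m the wedge SMB − MC runs linearly from 0 to MEB(q_m), so the loss is a triangle.
DWL = ½ × 9.0270 × 24.1923 = 109.1919.

DWL = $109.19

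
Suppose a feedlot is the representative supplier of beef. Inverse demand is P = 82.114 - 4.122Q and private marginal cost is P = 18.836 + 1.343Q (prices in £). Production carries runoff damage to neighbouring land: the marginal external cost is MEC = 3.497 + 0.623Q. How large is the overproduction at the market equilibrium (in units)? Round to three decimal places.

1.759 units

Market equilibrium (private): 18.836 + 1.343Q = 82.114 - 4.122Q → Q_m = 11.5788.
Social marginal cost = private MC + MEC = 22.333 + 1.966Q.
Set SMC = demand: 22.333 + 1.966Q = 82.114 - 4.122Q → Q* = 9.8195.
Gap = |11.5788 − 9.8195| = 1.7593.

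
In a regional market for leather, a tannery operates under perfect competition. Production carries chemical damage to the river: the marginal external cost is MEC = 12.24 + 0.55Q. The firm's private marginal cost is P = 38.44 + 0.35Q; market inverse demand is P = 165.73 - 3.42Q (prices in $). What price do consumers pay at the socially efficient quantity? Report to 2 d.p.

Social marginal cost = private MC + MEC = 50.68 + 0.90Q.
Set SMC = demand: 50.68 + 0.90Q = 165.73 - 3.42Q → Q* = 26.6319.
Consumer price on the demand curve at Q*: 165.73 − 3.42×26.6319 = 74.6489.

P = $74.65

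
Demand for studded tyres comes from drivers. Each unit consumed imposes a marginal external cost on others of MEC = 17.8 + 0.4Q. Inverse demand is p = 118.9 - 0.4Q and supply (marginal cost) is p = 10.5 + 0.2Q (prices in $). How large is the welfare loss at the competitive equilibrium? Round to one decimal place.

Market equilibrium (private): 10.5 + 0.2Q = 118.9 - 0.4Q → Q_m = 180.6667.
Social marginal benefit = demand − MEC = 101.1 - 0.8Q.
Set SMB = MC: 101.1 - 0.8Q = 10.5 + 0.2Q → Q* = 90.6000.
Between Q* and Q_m the wedge MC − SMB runs linearly from 0 to MEC(Q_m), so the loss is a triangle.
DWL = ½ × 90.0667 × 90.0667 = 4056.0052.

DWL = $4056.0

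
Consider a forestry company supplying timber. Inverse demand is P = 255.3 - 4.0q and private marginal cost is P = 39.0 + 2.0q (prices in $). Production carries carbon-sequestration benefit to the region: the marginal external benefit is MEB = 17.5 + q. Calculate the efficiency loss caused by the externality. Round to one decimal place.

DWL = $286.8

Market equilibrium (private): 39.0 + 2.0q = 255.3 - 4.0q → q_m = 36.0500.
Social marginal cost = private MC − MEB = 21.5 + q.
Set SMC = demand: 21.5 + q = 255.3 - 4.0q → q* = 46.7600.
The welfare-loss triangle has base |q_m − q*| and height MEB(q_m) (the vertical gap between SMC and demand is zero at q* and MEB at q_m).
DWL = ½ × 10.7100 × 53.5500 = 286.7603.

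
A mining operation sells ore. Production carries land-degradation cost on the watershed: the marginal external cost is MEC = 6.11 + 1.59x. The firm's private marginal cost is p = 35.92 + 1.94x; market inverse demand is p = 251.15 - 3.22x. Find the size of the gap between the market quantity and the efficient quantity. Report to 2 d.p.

Market equilibrium (private): 35.92 + 1.94x = 251.15 - 3.22x → x_m = 41.7112.
Social marginal cost = private MC + MEC = 42.03 + 3.53x.
Set SMC = demand: 42.03 + 3.53x = 251.15 - 3.22x → x* = 30.9807.
Gap = |41.7112 − 30.9807| = 10.7305.

10.73 units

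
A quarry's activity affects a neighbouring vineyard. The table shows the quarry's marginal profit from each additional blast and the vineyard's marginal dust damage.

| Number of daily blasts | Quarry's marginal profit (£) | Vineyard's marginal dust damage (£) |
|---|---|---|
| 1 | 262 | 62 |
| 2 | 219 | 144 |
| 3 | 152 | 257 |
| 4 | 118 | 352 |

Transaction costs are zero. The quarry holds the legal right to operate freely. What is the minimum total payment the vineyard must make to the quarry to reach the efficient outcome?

Left alone the quarry would choose level 4 (marginal profit stays positive).
Efficient level: k* = 2 (marginal profit ≥ marginal dust damage through 2).
The vineyard must at least cover the quarry's forgone profit from cutting 4→2: 152 + 118 = 270.

£270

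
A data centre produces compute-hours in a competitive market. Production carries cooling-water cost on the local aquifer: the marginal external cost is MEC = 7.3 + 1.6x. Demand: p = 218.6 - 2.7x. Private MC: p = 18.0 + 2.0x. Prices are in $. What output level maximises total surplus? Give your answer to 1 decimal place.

x* = 30.7

Social marginal cost = private MC + MEC = 25.3 + 3.6x.
Set SMC = demand: 25.3 + 3.6x = 218.6 - 2.7x → x* = 30.6825.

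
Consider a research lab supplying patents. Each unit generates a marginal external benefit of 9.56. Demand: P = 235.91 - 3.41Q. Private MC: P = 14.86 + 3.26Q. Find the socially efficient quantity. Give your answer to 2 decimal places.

Q* = 34.57

Social marginal cost = private MC − MEB = 5.30 + 3.26Q.
Set SMC = demand: 5.30 + 3.26Q = 235.91 - 3.41Q → Q* = 34.5742.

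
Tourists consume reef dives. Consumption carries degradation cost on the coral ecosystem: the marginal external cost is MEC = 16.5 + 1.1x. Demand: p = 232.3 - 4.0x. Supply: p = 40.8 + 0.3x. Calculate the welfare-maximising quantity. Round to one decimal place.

Social marginal benefit = demand − MEC = 215.8 - 5.1x.
Set SMB = MC: 215.8 - 5.1x = 40.8 + 0.3x → x* = 32.4074.

x* = 32.4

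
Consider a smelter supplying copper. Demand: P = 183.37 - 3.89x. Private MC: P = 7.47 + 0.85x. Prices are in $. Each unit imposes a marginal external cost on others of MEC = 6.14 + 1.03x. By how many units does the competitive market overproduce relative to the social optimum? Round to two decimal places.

Market equilibrium (private): 7.47 + 0.85x = 183.37 - 3.89x → x_m = 37.1097.
Social marginal cost = private MC + MEC = 13.61 + 1.88x.
Set SMC = demand: 13.61 + 1.88x = 183.37 - 3.89x → x* = 29.4211.
Gap = |37.1097 − 29.4211| = 7.6886.

7.69 units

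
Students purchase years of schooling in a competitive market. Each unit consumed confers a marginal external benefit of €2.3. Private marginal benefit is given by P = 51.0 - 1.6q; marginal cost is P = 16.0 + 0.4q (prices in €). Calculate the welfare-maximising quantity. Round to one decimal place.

Social marginal benefit = demand + MEB = 53.3 - 1.6q.
Set SMB = MC: 53.3 - 1.6q = 16.0 + 0.4q → q* = 18.6500.

q* = 18.7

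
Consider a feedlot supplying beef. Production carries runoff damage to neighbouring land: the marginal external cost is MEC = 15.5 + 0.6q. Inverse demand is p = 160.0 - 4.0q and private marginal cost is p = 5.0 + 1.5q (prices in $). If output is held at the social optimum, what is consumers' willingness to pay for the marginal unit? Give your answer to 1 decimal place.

Social marginal cost = private MC + MEC = 20.5 + 2.1q.
Set SMC = demand: 20.5 + 2.1q = 160.0 - 4.0q → q* = 22.8689.
Consumer price on the demand curve at q*: 160.0 − 4.0×22.8689 = 68.5244.

P = $68.5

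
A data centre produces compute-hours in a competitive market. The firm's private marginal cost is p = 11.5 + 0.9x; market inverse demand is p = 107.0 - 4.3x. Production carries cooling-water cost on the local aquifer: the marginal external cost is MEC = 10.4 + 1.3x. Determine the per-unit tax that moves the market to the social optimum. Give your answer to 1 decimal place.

Social marginal cost = private MC + MEC = 21.9 + 2.2x.
Set SMC = demand: 21.9 + 2.2x = 107.0 - 4.3x → x* = 13.0923.
The Pigouvian tax equals MEC at x*: 10.4 + 1.3×13.0923 = 27.4200.

tax = 27.4 per unit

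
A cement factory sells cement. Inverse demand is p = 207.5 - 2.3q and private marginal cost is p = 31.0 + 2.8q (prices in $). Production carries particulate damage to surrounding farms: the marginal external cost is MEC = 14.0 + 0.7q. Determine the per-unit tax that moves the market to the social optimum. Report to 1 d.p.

tax = $33.6 per unit

Social marginal cost = private MC + MEC = 45.0 + 3.5q.
Set SMC = demand: 45.0 + 3.5q = 207.5 - 2.3q → q* = 28.0172.
The Pigouvian tax equals MEC at q*: 14.0 + 0.7×28.0172 = 33.6120.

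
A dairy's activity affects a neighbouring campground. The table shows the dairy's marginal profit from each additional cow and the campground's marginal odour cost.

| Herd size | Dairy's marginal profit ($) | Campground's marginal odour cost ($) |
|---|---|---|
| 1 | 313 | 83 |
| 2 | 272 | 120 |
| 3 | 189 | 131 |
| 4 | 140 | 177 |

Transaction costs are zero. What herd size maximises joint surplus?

Bargaining reaches the level where marginal profit last exceeds marginal odour cost.
That holds through level 3 (189 ≥ 131) but not at 4 (140 < 177).

3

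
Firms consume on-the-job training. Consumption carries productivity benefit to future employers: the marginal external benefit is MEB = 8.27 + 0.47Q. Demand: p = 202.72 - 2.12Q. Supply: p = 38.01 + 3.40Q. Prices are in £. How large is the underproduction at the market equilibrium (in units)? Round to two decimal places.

Market equilibrium (private): 38.01 + 3.40Q = 202.72 - 2.12Q → Q_m = 29.8388.
Social marginal benefit = demand + MEB = 210.99 - 1.65Q.
Set SMB = MC: 210.99 - 1.65Q = 38.01 + 3.40Q → Q* = 34.2535.
Gap = |29.8388 − 34.2535| = 4.4147.

4.41 units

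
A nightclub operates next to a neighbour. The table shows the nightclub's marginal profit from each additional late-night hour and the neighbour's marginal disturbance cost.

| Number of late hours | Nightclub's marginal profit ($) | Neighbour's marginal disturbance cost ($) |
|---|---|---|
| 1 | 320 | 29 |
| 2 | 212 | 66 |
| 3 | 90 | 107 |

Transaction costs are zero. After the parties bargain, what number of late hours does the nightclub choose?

2

Bargaining reaches the level where marginal profit last exceeds marginal disturbance cost.
That holds through level 2 (212 ≥ 66) but not at 3 (90 < 107).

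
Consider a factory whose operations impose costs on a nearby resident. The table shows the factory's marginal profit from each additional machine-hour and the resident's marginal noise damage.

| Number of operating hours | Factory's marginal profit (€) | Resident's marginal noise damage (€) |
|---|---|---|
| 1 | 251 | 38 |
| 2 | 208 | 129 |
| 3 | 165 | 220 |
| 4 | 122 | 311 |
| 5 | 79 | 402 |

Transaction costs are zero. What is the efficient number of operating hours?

Bargaining reaches the level where marginal profit last exceeds marginal noise damage.
That holds through level 2 (208 ≥ 129) but not at 3 (165 < 220).

2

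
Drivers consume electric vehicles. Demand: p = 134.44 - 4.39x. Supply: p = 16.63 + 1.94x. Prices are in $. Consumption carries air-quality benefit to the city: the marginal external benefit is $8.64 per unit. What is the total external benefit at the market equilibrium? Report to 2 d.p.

Market equilibrium (private): 16.63 + 1.94x = 134.44 - 4.39x → x_m = 18.6114.
Total external benefit = MEB × x_m = 8.64 × 18.6114 = 160.8025.

$160.80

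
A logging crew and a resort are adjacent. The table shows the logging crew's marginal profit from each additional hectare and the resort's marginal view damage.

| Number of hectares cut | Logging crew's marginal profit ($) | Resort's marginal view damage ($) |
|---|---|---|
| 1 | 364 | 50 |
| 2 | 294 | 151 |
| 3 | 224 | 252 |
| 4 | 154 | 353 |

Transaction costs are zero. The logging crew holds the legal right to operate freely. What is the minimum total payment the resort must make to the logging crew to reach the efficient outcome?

Left alone the logging crew would choose level 4 (marginal profit stays positive).
Efficient level: k* = 2 (marginal profit ≥ marginal view damage through 2).
The resort must at least cover the logging crew's forgone profit from cutting 4→2: 224 + 154 = 378.

$378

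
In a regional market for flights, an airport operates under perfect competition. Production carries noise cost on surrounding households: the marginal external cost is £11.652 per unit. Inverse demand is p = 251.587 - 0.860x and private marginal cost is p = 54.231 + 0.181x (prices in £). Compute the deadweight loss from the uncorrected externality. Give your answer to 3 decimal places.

Market equilibrium (private): 54.231 + 0.181x = 251.587 - 0.860x → x_m = 189.5831.
Social marginal cost = private MC + MEC = 65.883 + 0.181x.
Set SMC = demand: 65.883 + 0.181x = 251.587 - 0.860x → x* = 178.3900.
Height of the DWL triangle at x_m is SMC(x_m) − demand(x_m) = MEC(x_m) = 11.6520.
DWL = ½ × 11.1931 × 11.6520 = 65.2110.

DWL = £65.211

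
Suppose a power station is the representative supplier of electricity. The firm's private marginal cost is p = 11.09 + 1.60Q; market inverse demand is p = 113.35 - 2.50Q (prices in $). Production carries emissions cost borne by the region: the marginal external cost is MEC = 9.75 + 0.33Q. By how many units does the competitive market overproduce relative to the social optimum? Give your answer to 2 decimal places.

Market equilibrium (private): 11.09 + 1.60Q = 113.35 - 2.50Q → Q_m = 24.9415.
Social marginal cost = private MC + MEC = 20.84 + 1.93Q.
Set SMC = demand: 20.84 + 1.93Q = 113.35 - 2.50Q → Q* = 20.8826.
Gap = |24.9415 − 20.8826| = 4.0589.

4.06 units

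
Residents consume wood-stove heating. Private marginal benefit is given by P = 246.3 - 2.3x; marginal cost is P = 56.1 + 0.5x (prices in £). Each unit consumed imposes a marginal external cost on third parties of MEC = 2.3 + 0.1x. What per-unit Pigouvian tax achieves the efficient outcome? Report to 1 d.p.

Social marginal benefit = demand − MEC = 244.0 - 2.4x.
Set SMB = MC: 244.0 - 2.4x = 56.1 + 0.5x → x* = 64.7931.
The Pigouvian tax equals MEC at x*: 2.3 + 0.1×64.7931 = 8.7793.

tax = £8.8 per unit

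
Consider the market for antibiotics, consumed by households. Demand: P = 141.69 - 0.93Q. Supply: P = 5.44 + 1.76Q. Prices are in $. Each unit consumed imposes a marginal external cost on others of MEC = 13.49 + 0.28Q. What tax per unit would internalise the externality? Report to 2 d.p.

Social marginal benefit = demand − MEC = 128.20 - 1.21Q.
Set SMB = MC: 128.20 - 1.21Q = 5.44 + 1.76Q → Q* = 41.3333.
The Pigouvian tax equals MEC at Q*: 13.49 + 0.28×41.3333 = 25.0633.

tax = $25.06 per unit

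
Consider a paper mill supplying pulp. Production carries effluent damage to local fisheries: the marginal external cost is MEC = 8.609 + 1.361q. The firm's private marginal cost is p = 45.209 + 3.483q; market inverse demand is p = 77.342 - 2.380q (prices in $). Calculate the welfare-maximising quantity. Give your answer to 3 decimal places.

Social marginal cost = private MC + MEC = 53.818 + 4.844q.
Set SMC = demand: 53.818 + 4.844q = 77.342 - 2.380q → q* = 3.2564.

q* = 3.256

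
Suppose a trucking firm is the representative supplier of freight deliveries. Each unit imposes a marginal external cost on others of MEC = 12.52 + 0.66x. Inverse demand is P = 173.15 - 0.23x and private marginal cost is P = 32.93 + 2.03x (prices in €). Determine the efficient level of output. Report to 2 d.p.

Social marginal cost = private MC + MEC = 45.45 + 2.69x.
Set SMC = demand: 45.45 + 2.69x = 173.15 - 0.23x → x* = 43.7329.

x* = 43.73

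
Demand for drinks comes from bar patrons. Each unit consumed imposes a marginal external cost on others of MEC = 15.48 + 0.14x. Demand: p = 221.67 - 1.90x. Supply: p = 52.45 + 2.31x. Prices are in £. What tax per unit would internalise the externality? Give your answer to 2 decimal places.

tax = £20.43 per unit

Social marginal benefit = demand − MEC = 206.19 - 2.04x.
Set SMB = MC: 206.19 - 2.04x = 52.45 + 2.31x → x* = 35.3425.
The Pigouvian tax equals MEC at x*: 15.48 + 0.14×35.3425 = 20.4280.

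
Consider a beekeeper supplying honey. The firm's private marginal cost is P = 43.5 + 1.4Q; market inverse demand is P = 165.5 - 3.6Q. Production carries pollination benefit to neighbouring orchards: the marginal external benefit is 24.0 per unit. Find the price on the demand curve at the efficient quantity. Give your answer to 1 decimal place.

P = 60.4

Social marginal cost = private MC − MEB = 19.5 + 1.4Q.
Set SMC = demand: 19.5 + 1.4Q = 165.5 - 3.6Q → Q* = 29.2000.
Consumer price on the demand curve at Q*: 165.5 − 3.6×29.2000 = 60.3800.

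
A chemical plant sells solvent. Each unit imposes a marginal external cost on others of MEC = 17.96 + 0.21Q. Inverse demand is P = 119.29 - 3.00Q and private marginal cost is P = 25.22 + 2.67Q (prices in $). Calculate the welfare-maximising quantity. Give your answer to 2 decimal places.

Q* = 12.94

Social marginal cost = private MC + MEC = 43.18 + 2.88Q.
Set SMC = demand: 43.18 + 2.88Q = 119.29 - 3.00Q → Q* = 12.9439.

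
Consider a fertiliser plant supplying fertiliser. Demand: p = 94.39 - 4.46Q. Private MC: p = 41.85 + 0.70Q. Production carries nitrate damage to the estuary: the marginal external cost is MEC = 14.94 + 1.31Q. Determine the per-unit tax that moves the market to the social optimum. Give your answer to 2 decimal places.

Social marginal cost = private MC + MEC = 56.79 + 2.01Q.
Set SMC = demand: 56.79 + 2.01Q = 94.39 - 4.46Q → Q* = 5.8114.
The Pigouvian tax equals MEC at Q*: 14.94 + 1.31×5.8114 = 22.5529.

tax = 22.55 per unit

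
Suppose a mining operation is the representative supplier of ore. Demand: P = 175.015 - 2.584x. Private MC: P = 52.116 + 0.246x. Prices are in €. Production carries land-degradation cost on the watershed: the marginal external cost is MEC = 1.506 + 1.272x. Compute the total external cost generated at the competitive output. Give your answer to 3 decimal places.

Market equilibrium (private): 52.116 + 0.246x = 175.015 - 2.584x → x_m = 43.4272.
Total external cost = ∫₀^{x_m} (1.506 + 1.272x) dx = 1.506×43.4272 + ½×1.272×43.4272² = 1264.8476.

€1264.848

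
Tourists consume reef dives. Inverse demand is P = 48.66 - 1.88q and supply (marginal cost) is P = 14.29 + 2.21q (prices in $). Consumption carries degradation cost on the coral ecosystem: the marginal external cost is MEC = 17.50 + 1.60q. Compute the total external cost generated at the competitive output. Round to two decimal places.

Market equilibrium (private): 14.29 + 2.21q = 48.66 - 1.88q → q_m = 8.4034.
Total external cost = ∫₀^{q_m} (17.50 + 1.60q) dq = 17.50×8.4034 + ½×1.60×8.4034² = 203.5532.

$203.55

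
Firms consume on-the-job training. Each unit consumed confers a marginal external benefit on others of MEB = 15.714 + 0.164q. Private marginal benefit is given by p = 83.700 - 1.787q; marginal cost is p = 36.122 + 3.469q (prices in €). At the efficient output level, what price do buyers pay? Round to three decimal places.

P = €61.488

Social marginal benefit = demand + MEB = 99.414 - 1.623q.
Set SMB = MC: 99.414 - 1.623q = 36.122 + 3.469q → q* = 12.4297.
Consumer price on the demand curve at q*: 83.700 − 1.787×12.4297 = 61.4881.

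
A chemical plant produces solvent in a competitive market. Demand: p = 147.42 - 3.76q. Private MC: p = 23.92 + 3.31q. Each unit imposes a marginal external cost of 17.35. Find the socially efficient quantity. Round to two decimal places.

q* = 15.01

Social marginal cost = private MC + MEC = 41.27 + 3.31q.
Set SMC = demand: 41.27 + 3.31q = 147.42 - 3.76q → q* = 15.0141.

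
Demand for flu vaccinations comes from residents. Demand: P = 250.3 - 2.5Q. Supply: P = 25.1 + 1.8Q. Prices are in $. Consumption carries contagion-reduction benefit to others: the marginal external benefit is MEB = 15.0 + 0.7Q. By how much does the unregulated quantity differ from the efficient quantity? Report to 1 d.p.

Market equilibrium (private): 25.1 + 1.8Q = 250.3 - 2.5Q → Q_m = 52.3721.
Social marginal benefit = demand + MEB = 265.3 - 1.8Q.
Set SMB = MC: 265.3 - 1.8Q = 25.1 + 1.8Q → Q* = 66.7222.
Gap = |52.3721 − 66.7222| = 14.3501.

14.4 units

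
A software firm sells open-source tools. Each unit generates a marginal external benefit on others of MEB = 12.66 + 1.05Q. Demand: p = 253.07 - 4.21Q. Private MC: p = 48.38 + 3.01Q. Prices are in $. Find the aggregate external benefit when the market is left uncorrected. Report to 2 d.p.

Market equilibrium (private): 48.38 + 3.01Q = 253.07 - 4.21Q → Q_m = 28.3504.
Total external benefit = ∫₀^{Q_m} (12.66 + 1.05Q) dQ = 12.66×28.3504 + ½×1.05×28.3504² = 780.8823.

$780.88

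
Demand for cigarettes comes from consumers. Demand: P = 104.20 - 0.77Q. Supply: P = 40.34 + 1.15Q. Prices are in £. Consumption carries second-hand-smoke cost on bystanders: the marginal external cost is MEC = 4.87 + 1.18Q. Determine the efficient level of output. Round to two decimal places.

Social marginal benefit = demand − MEC = 99.33 - 1.95Q.
Set SMB = MC: 99.33 - 1.95Q = 40.34 + 1.15Q → Q* = 19.0290.

Q* = 19.03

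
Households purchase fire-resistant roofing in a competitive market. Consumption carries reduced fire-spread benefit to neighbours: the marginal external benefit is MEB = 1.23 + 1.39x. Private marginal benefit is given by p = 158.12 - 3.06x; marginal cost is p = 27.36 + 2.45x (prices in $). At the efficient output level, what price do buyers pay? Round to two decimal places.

P = $60.09

Social marginal benefit = demand + MEB = 159.35 - 1.67x.
Set SMB = MC: 159.35 - 1.67x = 27.36 + 2.45x → x* = 32.0364.
Consumer price on the demand curve at x*: 158.12 − 3.06×32.0364 = 60.0886.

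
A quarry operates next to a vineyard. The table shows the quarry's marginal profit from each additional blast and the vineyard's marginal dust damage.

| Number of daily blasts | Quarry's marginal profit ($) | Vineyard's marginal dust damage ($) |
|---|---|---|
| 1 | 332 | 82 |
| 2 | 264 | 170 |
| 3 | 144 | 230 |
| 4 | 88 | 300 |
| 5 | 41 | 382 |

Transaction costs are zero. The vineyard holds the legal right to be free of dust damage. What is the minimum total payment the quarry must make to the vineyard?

Efficient level: marginal profit ≥ marginal dust damage through level 2, so k* = 2.
With the vineyard holding the right, the quarry must at least compensate total damage at k*: 82 + 170 = 252.

$252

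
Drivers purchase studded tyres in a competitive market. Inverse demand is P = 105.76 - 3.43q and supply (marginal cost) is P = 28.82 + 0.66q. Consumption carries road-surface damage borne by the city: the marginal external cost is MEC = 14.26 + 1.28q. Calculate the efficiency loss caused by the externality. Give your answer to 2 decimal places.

DWL = 136.86

Market equilibrium (private): 28.82 + 0.66q = 105.76 - 3.43q → q_m = 18.8117.
Social marginal benefit = demand − MEC = 91.50 - 4.71q.
Set SMB = MC: 91.50 - 4.71q = 28.82 + 0.66q → q* = 11.6723.
The loss is the area between SMB and MC from q* to q_m; with linear curves that's a triangle of height MEC(q_m).
DWL = ½ × 7.1394 × 38.3390 = 136.8587.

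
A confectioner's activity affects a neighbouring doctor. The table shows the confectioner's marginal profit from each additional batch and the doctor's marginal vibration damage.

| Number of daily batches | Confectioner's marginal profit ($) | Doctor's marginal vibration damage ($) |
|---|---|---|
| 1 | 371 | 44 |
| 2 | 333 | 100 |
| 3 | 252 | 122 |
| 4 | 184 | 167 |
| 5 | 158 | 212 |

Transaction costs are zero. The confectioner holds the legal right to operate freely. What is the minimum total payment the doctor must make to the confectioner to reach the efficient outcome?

Left alone the confectioner would choose level 5 (marginal profit stays positive).
Efficient level: k* = 4 (marginal profit ≥ marginal vibration damage through 4).
The doctor must at least cover the confectioner's forgone profit from cutting 5→4: 158 = 158.

$158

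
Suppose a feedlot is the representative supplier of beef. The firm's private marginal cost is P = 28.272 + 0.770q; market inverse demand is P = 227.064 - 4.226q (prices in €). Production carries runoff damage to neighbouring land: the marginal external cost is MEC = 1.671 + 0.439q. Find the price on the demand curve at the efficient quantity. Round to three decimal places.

P = €73.792

Social marginal cost = private MC + MEC = 29.943 + 1.209q.
Set SMC = demand: 29.943 + 1.209q = 227.064 - 4.226q → q* = 36.2688.
Consumer price on the demand curve at q*: 227.064 − 4.226×36.2688 = 73.7921.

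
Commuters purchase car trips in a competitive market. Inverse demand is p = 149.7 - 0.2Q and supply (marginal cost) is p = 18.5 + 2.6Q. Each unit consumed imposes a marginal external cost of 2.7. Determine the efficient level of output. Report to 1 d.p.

Q* = 45.9

Social marginal benefit = demand − MEC = 147.0 - 0.2Q.
Set SMB = MC: 147.0 - 0.2Q = 18.5 + 2.6Q → Q* = 45.8929.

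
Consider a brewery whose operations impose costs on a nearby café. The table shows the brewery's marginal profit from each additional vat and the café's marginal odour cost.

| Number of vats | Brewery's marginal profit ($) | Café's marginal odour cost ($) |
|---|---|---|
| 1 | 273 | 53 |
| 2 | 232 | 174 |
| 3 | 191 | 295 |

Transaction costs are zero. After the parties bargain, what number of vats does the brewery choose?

2

Bargaining reaches the level where marginal profit last exceeds marginal odour cost.
That holds through level 2 (232 ≥ 174) but not at 3 (191 < 295).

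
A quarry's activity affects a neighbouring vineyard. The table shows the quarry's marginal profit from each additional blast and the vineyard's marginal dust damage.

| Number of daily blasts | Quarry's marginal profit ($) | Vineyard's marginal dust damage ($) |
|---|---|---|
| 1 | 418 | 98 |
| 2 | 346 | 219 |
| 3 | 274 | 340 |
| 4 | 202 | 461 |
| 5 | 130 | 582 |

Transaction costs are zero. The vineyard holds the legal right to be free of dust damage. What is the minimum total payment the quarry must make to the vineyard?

$317

Efficient level: marginal profit ≥ marginal dust damage through level 2, so k* = 2.
With the vineyard holding the right, the quarry must at least compensate total damage at k*: 98 + 219 = 317.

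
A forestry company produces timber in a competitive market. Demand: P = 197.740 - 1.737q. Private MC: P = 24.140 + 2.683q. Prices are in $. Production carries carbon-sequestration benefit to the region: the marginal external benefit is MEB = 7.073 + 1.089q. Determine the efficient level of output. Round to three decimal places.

q* = 54.240

Social marginal cost = private MC − MEB = 17.067 + 1.594q.
Set SMC = demand: 17.067 + 1.594q = 197.740 - 1.737q → q* = 54.2399.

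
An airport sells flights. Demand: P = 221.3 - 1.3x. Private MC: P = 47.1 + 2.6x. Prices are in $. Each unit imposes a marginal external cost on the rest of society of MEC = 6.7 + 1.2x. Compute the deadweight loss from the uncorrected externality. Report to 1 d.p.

Market equilibrium (private): 47.1 + 2.6x = 221.3 - 1.3x → x_m = 44.6667.
Social marginal cost = private MC + MEC = 53.8 + 3.8x.
Set SMC = demand: 53.8 + 3.8x = 221.3 - 1.3x → x* = 32.8431.
Between x* and x_m the wedge SMC − demand runs linearly from 0 to MEC(x_m), so the loss is a triangle.
DWL = ½ × 11.8236 × 60.3000 = 356.4815.

DWL = $356.5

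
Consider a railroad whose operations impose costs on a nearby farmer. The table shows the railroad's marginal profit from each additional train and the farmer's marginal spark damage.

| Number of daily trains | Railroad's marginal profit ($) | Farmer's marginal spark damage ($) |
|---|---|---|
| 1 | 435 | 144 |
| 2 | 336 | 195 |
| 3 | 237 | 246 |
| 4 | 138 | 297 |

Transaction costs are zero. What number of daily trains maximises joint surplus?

2

Bargaining reaches the level where marginal profit last exceeds marginal spark damage.
That holds through level 2 (336 ≥ 195) but not at 3 (237 < 246).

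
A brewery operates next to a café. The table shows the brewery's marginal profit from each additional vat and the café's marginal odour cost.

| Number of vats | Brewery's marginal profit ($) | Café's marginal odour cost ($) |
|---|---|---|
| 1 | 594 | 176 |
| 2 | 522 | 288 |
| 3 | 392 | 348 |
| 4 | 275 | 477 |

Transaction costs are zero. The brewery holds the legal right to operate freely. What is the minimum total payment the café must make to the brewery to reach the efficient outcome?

Left alone the brewery would choose level 4 (marginal profit stays positive).
Efficient level: k* = 3 (marginal profit ≥ marginal odour cost through 3).
The café must at least cover the brewery's forgone profit from cutting 4→3: 275 = 275.

$275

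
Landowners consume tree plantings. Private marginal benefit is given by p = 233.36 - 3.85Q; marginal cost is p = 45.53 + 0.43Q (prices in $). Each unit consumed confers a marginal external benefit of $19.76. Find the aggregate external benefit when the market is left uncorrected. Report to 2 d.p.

Market equilibrium (private): 45.53 + 0.43Q = 233.36 - 3.85Q → Q_m = 43.8855.
Total external benefit = MEB × Q_m = 19.76 × 43.8855 = 867.1775.

$867.18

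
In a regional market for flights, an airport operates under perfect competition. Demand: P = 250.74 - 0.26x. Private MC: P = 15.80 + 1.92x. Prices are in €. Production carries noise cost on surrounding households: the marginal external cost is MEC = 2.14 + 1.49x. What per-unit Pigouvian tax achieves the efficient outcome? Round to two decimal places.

tax = €96.66 per unit

Social marginal cost = private MC + MEC = 17.94 + 3.41x.
Set SMC = demand: 17.94 + 3.41x = 250.74 - 0.26x → x* = 63.4332.
The Pigouvian tax equals MEC at x*: 2.14 + 1.49×63.4332 = 96.6555.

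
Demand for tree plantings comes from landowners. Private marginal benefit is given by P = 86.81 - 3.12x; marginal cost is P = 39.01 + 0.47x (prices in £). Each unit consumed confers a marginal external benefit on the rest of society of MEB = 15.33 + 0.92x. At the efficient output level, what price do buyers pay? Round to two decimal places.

Social marginal benefit = demand + MEB = 102.14 - 2.20x.
Set SMB = MC: 102.14 - 2.20x = 39.01 + 0.47x → x* = 23.6442.
Consumer price on the demand curve at x*: 86.81 − 3.12×23.6442 = 13.0401.

P = £13.04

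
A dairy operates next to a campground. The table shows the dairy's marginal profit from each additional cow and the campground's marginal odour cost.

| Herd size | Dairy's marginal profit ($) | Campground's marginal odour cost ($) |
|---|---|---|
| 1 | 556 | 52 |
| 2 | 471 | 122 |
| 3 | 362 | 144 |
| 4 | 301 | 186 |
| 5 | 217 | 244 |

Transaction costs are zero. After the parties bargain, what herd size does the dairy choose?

Bargaining reaches the level where marginal profit last exceeds marginal odour cost.
That holds through level 4 (301 ≥ 186) but not at 5 (217 < 244).

4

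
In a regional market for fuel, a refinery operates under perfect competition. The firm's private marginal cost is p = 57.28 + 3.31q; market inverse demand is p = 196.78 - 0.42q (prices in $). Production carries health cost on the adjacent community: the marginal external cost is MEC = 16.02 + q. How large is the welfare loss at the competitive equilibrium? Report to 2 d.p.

DWL = $301.65

Market equilibrium (private): 57.28 + 3.31q = 196.78 - 0.42q → q_m = 37.3995.
Social marginal cost = private MC + MEC = 73.30 + 4.31q.
Set SMC = demand: 73.30 + 4.31q = 196.78 - 0.42q → q* = 26.1057.
The welfare-loss triangle has base |q_m − q*| and height MEC(q_m) (the vertical gap between SMC and demand is zero at q* and MEC at q_m).
DWL = ½ × 11.2938 × 53.4195 = 301.6546.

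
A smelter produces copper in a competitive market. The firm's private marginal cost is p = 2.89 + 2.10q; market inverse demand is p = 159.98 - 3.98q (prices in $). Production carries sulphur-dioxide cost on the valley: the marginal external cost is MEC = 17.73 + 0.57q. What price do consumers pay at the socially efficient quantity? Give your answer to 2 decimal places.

P = $76.57

Social marginal cost = private MC + MEC = 20.62 + 2.67q.
Set SMC = demand: 20.62 + 2.67q = 159.98 - 3.98q → q* = 20.9564.
Consumer price on the demand curve at q*: 159.98 − 3.98×20.9564 = 76.5735.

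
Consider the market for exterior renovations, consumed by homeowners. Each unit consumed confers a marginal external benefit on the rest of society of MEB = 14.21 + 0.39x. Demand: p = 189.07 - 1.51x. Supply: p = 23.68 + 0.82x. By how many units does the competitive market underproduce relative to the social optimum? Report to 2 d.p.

21.59 units

Market equilibrium (private): 23.68 + 0.82x = 189.07 - 1.51x → x_m = 70.9828.
Social marginal benefit = demand + MEB = 203.28 - 1.12x.
Set SMB = MC: 203.28 - 1.12x = 23.68 + 0.82x → x* = 92.5773.
Gap = |70.9828 − 92.5773| = 21.5945.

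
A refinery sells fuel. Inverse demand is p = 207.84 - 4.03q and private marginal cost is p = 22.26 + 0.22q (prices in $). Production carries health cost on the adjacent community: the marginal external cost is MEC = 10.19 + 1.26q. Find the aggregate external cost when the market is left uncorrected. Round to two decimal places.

$1646.18

Market equilibrium (private): 22.26 + 0.22q = 207.84 - 4.03q → q_m = 43.6659.
Total external cost = ∫₀^{q_m} (10.19 + 1.26q) dq = 10.19×43.6659 + ½×1.26×43.6659² = 1646.1833.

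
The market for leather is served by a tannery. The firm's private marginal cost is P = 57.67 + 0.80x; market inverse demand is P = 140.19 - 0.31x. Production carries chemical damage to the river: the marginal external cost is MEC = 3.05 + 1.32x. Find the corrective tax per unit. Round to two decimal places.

Social marginal cost = private MC + MEC = 60.72 + 2.12x.
Set SMC = demand: 60.72 + 2.12x = 140.19 - 0.31x → x* = 32.7037.
The Pigouvian tax equals MEC at x*: 3.05 + 1.32×32.7037 = 46.2189.

tax = 46.22 per unit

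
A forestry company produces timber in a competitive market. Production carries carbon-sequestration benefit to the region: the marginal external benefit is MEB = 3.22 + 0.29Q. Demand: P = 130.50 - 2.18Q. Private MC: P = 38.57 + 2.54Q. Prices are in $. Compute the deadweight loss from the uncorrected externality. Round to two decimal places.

Market equilibrium (private): 38.57 + 2.54Q = 130.50 - 2.18Q → Q_m = 19.4767.
Social marginal cost = private MC − MEB = 35.35 + 2.25Q.
Set SMC = demand: 35.35 + 2.25Q = 130.50 - 2.18Q → Q* = 21.4786.
Between Q* and Q_m the wedge demand − SMC runs linearly from 0 to MEB(Q_m), so the loss is a triangle.
DWL = ½ × 2.0019 × 8.8682 = 8.8766.

DWL = $8.88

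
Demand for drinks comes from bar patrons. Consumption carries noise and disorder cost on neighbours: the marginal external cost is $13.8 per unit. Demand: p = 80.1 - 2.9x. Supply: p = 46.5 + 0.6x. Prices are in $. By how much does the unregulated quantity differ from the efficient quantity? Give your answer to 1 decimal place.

3.9 units

Market equilibrium (private): 46.5 + 0.6x = 80.1 - 2.9x → x_m = 9.6000.
Social marginal benefit = demand − MEC = 66.3 - 2.9x.
Set SMB = MC: 66.3 - 2.9x = 46.5 + 0.6x → x* = 5.6571.
Gap = |9.6000 − 5.6571| = 3.9429.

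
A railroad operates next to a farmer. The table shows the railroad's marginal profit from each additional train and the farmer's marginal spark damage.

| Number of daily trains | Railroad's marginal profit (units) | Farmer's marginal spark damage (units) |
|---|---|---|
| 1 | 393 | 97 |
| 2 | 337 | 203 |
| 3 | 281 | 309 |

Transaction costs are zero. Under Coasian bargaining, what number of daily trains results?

Bargaining reaches the level where marginal profit last exceeds marginal spark damage.
That holds through level 2 (337 ≥ 203) but not at 3 (281 < 309).

2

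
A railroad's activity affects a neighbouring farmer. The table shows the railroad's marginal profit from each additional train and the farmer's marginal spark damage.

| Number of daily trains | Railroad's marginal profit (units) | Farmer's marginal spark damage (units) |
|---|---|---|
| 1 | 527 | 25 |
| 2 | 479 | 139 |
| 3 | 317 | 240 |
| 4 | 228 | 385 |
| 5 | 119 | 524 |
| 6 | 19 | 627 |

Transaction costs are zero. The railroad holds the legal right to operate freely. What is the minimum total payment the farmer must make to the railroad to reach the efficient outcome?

Left alone the railroad would choose level 6 (marginal profit stays positive).
Efficient level: k* = 3 (marginal profit ≥ marginal spark damage through 3).
The farmer must at least cover the railroad's forgone profit from cutting 6→3: 228 + 119 + 19 = 366.

366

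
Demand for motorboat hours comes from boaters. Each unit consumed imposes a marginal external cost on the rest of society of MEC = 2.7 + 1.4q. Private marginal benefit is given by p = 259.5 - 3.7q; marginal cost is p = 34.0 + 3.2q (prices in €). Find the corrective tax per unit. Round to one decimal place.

Social marginal benefit = demand − MEC = 256.8 - 5.1q.
Set SMB = MC: 256.8 - 5.1q = 34.0 + 3.2q → q* = 26.8434.
The Pigouvian tax equals MEC at q*: 2.7 + 1.4×26.8434 = 40.2808.

tax = €40.3 per unit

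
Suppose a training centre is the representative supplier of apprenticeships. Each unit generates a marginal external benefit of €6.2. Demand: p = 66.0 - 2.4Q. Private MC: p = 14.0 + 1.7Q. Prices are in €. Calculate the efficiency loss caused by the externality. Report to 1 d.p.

DWL = €4.7

Market equilibrium (private): 14.0 + 1.7Q = 66.0 - 2.4Q → Q_m = 12.6829.
Social marginal cost = private MC − MEB = 7.8 + 1.7Q.
Set SMC = demand: 7.8 + 1.7Q = 66.0 - 2.4Q → Q* = 14.1951.
Between Q* and Q_m the wedge demand − SMC runs linearly from 0 to MEB(Q_m), so the loss is a triangle.
DWL = ½ × 1.5122 × 6.2000 = 4.6878.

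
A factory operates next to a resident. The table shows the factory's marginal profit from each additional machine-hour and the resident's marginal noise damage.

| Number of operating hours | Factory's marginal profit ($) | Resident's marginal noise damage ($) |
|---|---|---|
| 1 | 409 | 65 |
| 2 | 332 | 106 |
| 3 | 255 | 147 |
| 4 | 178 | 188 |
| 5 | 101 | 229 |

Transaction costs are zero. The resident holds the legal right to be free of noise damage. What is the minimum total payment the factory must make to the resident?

Efficient level: marginal profit ≥ marginal noise damage through level 3, so k* = 3.
With the resident holding the right, the factory must at least compensate total damage at k*: 65 + 106 + 147 = 318.

$318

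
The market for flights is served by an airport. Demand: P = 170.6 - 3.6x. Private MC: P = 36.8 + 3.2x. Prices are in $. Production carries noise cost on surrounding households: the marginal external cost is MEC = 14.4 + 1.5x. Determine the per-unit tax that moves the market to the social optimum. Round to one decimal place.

tax = $36.0 per unit

Social marginal cost = private MC + MEC = 51.2 + 4.7x.
Set SMC = demand: 51.2 + 4.7x = 170.6 - 3.6x → x* = 14.3855.
The Pigouvian tax equals MEC at x*: 14.4 + 1.5×14.3855 = 35.9783.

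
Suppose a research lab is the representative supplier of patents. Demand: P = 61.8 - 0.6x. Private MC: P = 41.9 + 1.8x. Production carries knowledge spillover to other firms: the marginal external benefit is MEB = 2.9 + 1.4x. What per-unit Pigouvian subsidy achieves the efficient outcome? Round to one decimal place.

Social marginal cost = private MC − MEB = 39.0 + 0.4x.
Set SMC = demand: 39.0 + 0.4x = 61.8 - 0.6x → x* = 22.8000.
The Pigouvian subsidy equals MEB at x*: 2.9 + 1.4×22.8000 = 34.8200.

subsidy = 34.8 per unit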